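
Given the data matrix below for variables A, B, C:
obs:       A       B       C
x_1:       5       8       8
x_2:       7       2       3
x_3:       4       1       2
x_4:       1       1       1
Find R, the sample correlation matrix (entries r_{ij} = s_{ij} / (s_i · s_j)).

Step 1 — column means:
  mean(A) = (5 + 7 + 4 + 1) / 4 = 17/4 = 4.25
  mean(B) = (8 + 2 + 1 + 1) / 4 = 12/4 = 3
  mean(C) = (8 + 3 + 2 + 1) / 4 = 14/4 = 3.5

Step 2 — sample variances and covariances s[i,j] = (1/(n-1)) · Σ_k (x_{k,i} - mean_i) · (x_{k,j} - mean_j), with n-1 = 3:
  s[A,A] = ((0.75)·(0.75) + (2.75)·(2.75) + (-0.25)·(-0.25) + (-3.25)·(-3.25)) / 3 = 18.75/3 = 6.25
  s[A,B] = ((0.75)·(5) + (2.75)·(-1) + (-0.25)·(-2) + (-3.25)·(-2)) / 3 = 8/3 = 2.6667
  s[A,C] = ((0.75)·(4.5) + (2.75)·(-0.5) + (-0.25)·(-1.5) + (-3.25)·(-2.5)) / 3 = 10.5/3 = 3.5
  s[B,B] = ((5)·(5) + (-1)·(-1) + (-2)·(-2) + (-2)·(-2)) / 3 = 34/3 = 11.3333
  s[B,C] = ((5)·(4.5) + (-1)·(-0.5) + (-2)·(-1.5) + (-2)·(-2.5)) / 3 = 31/3 = 10.3333
  s[C,C] = ((4.5)·(4.5) + (-0.5)·(-0.5) + (-1.5)·(-1.5) + (-2.5)·(-2.5)) / 3 = 29/3 = 9.6667
  Sample standard deviations s_i = √(s[i,i]):
  s(A) = √(6.25) = 2.5
  s(B) = √(11.3333) = 3.3665
  s(C) = √(9.6667) = 3.1091

Step 3 — r_{ij} = s_{ij} / (s_i · s_j):
  r[A,A] = 1 (diagonal).
  r[A,B] = 2.6667 / (2.5 · 3.3665) = 2.6667 / 8.4163 = 0.3168
  r[A,C] = 3.5 / (2.5 · 3.1091) = 3.5 / 7.7728 = 0.4503
  r[B,B] = 1 (diagonal).
  r[B,C] = 10.3333 / (3.3665 · 3.1091) = 10.3333 / 10.4669 = 0.9872
  r[C,C] = 1 (diagonal).

R is symmetric with unit diagonal. Assembling:

R = [[1, 0.3168, 0.4503],
 [0.3168, 1, 0.9872],
 [0.4503, 0.9872, 1]]


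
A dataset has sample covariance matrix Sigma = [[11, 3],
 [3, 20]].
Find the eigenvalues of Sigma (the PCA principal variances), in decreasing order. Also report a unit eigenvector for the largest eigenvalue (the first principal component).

Step 1 — characteristic polynomial of 2×2 Sigma:
  det(Sigma - λI) = λ² - trace · λ + det = 0.
  trace = 11 + 20 = 31, det = 11·20 - (3)² = 211.
Step 2 — discriminant:
  Δ = trace² - 4·det = 961 - 844 = 117.
Step 3 — eigenvalues:
  λ = (trace ± √Δ)/2 = (31 ± 10.8167)/2,
  λ_1 = 20.9083,  λ_2 = 10.0917.

Step 4 — unit eigenvector for λ_1: solve (Sigma - λ_1 I)v = 0. First row:
  (11 - 20.9083)·v_x + (3)·v_y = 0, i.e. (-9.9083)·v_x + (3)·v_y = 0,
  so v ∝ (b, λ_1 - a) = (3, 9.9083) = u.
  ||u|| = √((3)² + (9.9083)²) = √(107.1749) ≈ 10.3525,
  v_1 = u/||u|| ≈ (0.2898, 0.9571) (||v_1|| = 1).

λ_1 = 20.9083,  λ_2 = 10.0917;  v_1 ≈ (0.2898, 0.9571)


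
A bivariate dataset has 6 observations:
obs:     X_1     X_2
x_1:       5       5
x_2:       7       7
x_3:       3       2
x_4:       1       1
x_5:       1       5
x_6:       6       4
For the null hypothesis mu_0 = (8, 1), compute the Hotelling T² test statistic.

Step 1 — sample mean vector:
  mean(X_1) = (5 + 7 + 3 + 1 + 1 + 6) / 6 = 23/6 = 3.8333
  mean(X_2) = (5 + 7 + 2 + 1 + 5 + 4) / 6 = 24/6 = 4
  x̄ = (3.8333, 4),  deviation x̄ - mu_0 = (3.8333, 4) - (8, 1) = (-4.1667, 3).

Step 2 — sample covariance matrix, S[i,j] = (1/(n-1)) · Σ_k (x_{k,i} - mean_i) · (x_{k,j} - mean_j), divisor n-1 = 5:
  S[X_1,X_1] = ((1.1667)·(1.1667) + (3.1667)·(3.1667) + (-0.8333)·(-0.8333) + (-2.8333)·(-2.8333) + (-2.8333)·(-2.8333) + (2.1667)·(2.1667)) / 5 = 32.8333/5 = 6.5667
  S[X_1,X_2] = ((1.1667)·(1) + (3.1667)·(3) + (-0.8333)·(-2) + (-2.8333)·(-3) + (-2.8333)·(1) + (2.1667)·(0)) / 5 = 18/5 = 3.6
  S[X_2,X_2] = ((1)·(1) + (3)·(3) + (-2)·(-2) + (-3)·(-3) + (1)·(1) + (0)·(0)) / 5 = 24/5 = 4.8
  S = [[6.5667, 3.6],
 [3.6, 4.8]].

Step 3 — invert S. det(S) = 6.5667·4.8 - (3.6)² = 18.56.
  S^{-1} = (1/det) · [[d, -b], [-b, a]] = [[0.2586, -0.194],
 [-0.194, 0.3538]].

Step 4 — quadratic form (x̄ - mu_0)^T · S^{-1} · (x̄ - mu_0):
  S^{-1} · (x̄ - mu_0) = (-1.6595, 1.8696),
  (x̄ - mu_0)^T · [...] = (-4.1667)·(-1.6595) + (3)·(1.8696) = 12.5233.

Step 5 — scale by n: T² = 6 · 12.5233 = 75.1401.

T² ≈ 75.1401


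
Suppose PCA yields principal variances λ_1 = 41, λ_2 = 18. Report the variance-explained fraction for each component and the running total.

Step 1 — total variance = trace(Sigma) = Σ λ_i = 41 + 18 = 59.

Step 2 — fraction explained by component i = λ_i / Σ λ:
  PC1: 41/59 = 0.6949
  PC2: 18/59 = 0.3051

Step 3 — cumulative fraction after k components = (λ_1 + ... + λ_k) / Σ λ:
  k = 1: 41/59 = 0.6949
  k = 2: (41 + 18)/59 = 59/59 = 1

Summary (fraction, with percent):

explained: PC1 0.6949 (69.49%), PC2 0.3051 (30.51%);  cumulative: 0.6949, 1


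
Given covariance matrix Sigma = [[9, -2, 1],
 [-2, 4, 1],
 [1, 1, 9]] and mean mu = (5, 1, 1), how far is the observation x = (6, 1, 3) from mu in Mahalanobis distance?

Step 1 — centre the observation: (x - mu) = (1, 0, 2).

Step 2 — invert Sigma (cofactor / det for 3×3, or solve directly):
  Sigma^{-1} = [[0.1292, 0.0701, -0.0221],
 [0.0701, 0.2952, -0.0406],
 [-0.0221, -0.0406, 0.1181]].

Step 3 — form the quadratic (x - mu)^T · Sigma^{-1} · (x - mu):
  Sigma^{-1} · (x - mu) = (0.0849, -0.0111, 0.214).
  (x - mu)^T · [Sigma^{-1} · (x - mu)] = (1)·(0.0849) + (0)·(-0.0111) + (2)·(0.214) = 0.5129.

Step 4 — take square root: d = √(0.5129) ≈ 0.7162.

d(x, mu) = √(0.5129) ≈ 0.7162


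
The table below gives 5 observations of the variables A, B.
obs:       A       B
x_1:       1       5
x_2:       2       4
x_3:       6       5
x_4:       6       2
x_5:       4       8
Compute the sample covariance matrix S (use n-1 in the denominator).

Step 1 — column means:
  mean(A) = (1 + 2 + 6 + 6 + 4) / 5 = 19/5 = 3.8
  mean(B) = (5 + 4 + 5 + 2 + 8) / 5 = 24/5 = 4.8

Step 2 — sample covariance S[i,j] = (1/(n-1)) · Σ_k (x_{k,i} - mean_i) · (x_{k,j} - mean_j), with n-1 = 4.
  S[A,A] = ((-2.8)·(-2.8) + (-1.8)·(-1.8) + (2.2)·(2.2) + (2.2)·(2.2) + (0.2)·(0.2)) / 4 = 20.8/4 = 5.2
  S[A,B] = ((-2.8)·(0.2) + (-1.8)·(-0.8) + (2.2)·(0.2) + (2.2)·(-2.8) + (0.2)·(3.2)) / 4 = -4.2/4 = -1.05
  S[B,B] = ((0.2)·(0.2) + (-0.8)·(-0.8) + (0.2)·(0.2) + (-2.8)·(-2.8) + (3.2)·(3.2)) / 4 = 18.8/4 = 4.7

S is symmetric (S[j,i] = S[i,j]). Assembling:

S = [[5.2, -1.05],
 [-1.05, 4.7]]


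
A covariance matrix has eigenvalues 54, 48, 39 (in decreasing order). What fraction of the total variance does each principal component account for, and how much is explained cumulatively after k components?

Step 1 — total variance = trace(Sigma) = Σ λ_i = 54 + 48 + 39 = 141.

Step 2 — fraction explained by component i = λ_i / Σ λ:
  PC1: 54/141 = 0.383
  PC2: 48/141 = 0.3404
  PC3: 39/141 = 0.2766

Step 3 — cumulative fraction after k components = (λ_1 + ... + λ_k) / Σ λ:
  k = 1: 54/141 = 0.383
  k = 2: (54 + 48)/141 = 102/141 = 0.7234
  k = 3: (54 + 48 + 39)/141 = 141/141 = 1

Summary (fraction, with percent):

explained: PC1 0.383 (38.3%), PC2 0.3404 (34.04%), PC3 0.2766 (27.66%);  cumulative: 0.383, 0.7234, 1


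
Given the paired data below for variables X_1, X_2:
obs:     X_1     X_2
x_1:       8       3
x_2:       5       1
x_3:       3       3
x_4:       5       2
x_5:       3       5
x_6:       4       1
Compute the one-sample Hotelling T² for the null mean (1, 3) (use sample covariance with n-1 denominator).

Step 1 — sample mean vector:
  mean(X_1) = (8 + 5 + 3 + 5 + 3 + 4) / 6 = 28/6 = 4.6667
  mean(X_2) = (3 + 1 + 3 + 2 + 5 + 1) / 6 = 15/6 = 2.5
  x̄ = (4.6667, 2.5),  deviation x̄ - mu_0 = (4.6667, 2.5) - (1, 3) = (3.6667, -0.5).

Step 2 — sample covariance matrix, S[i,j] = (1/(n-1)) · Σ_k (x_{k,i} - mean_i) · (x_{k,j} - mean_j), divisor n-1 = 5:
  S[X_1,X_1] = ((3.3333)·(3.3333) + (0.3333)·(0.3333) + (-1.6667)·(-1.6667) + (0.3333)·(0.3333) + (-1.6667)·(-1.6667) + (-0.6667)·(-0.6667)) / 5 = 17.3333/5 = 3.4667
  S[X_1,X_2] = ((3.3333)·(0.5) + (0.3333)·(-1.5) + (-1.6667)·(0.5) + (0.3333)·(-0.5) + (-1.6667)·(2.5) + (-0.6667)·(-1.5)) / 5 = -3/5 = -0.6
  S[X_2,X_2] = ((0.5)·(0.5) + (-1.5)·(-1.5) + (0.5)·(0.5) + (-0.5)·(-0.5) + (2.5)·(2.5) + (-1.5)·(-1.5)) / 5 = 11.5/5 = 2.3
  S = [[3.4667, -0.6],
 [-0.6, 2.3]].

Step 3 — invert S. det(S) = 3.4667·2.3 - (-0.6)² = 7.6133.
  S^{-1} = (1/det) · [[d, -b], [-b, a]] = [[0.3021, 0.0788],
 [0.0788, 0.4553]].

Step 4 — quadratic form (x̄ - mu_0)^T · S^{-1} · (x̄ - mu_0):
  S^{-1} · (x̄ - mu_0) = (1.0683, 0.0613),
  (x̄ - mu_0)^T · [...] = (3.6667)·(1.0683) + (-0.5)·(0.0613) = 3.8865.

Step 5 — scale by n: T² = 6 · 3.8865 = 23.3187.

T² ≈ 23.3187


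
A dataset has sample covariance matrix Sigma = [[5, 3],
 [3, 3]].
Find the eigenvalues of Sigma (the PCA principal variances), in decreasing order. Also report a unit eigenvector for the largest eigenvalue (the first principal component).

Step 1 — characteristic polynomial of 2×2 Sigma:
  det(Sigma - λI) = λ² - trace · λ + det = 0.
  trace = 5 + 3 = 8, det = 5·3 - (3)² = 6.
Step 2 — discriminant:
  Δ = trace² - 4·det = 64 - 24 = 40.
Step 3 — eigenvalues:
  λ = (trace ± √Δ)/2 = (8 ± 6.3246)/2,
  λ_1 = 7.1623,  λ_2 = 0.8377.

Step 4 — unit eigenvector for λ_1: solve (Sigma - λ_1 I)v = 0. First row:
  (5 - 7.1623)·v_x + (3)·v_y = 0, i.e. (-2.1623)·v_x + (3)·v_y = 0,
  so v ∝ (b, λ_1 - a) = (3, 2.1623) = u.
  ||u|| = √((3)² + (2.1623)²) = √(13.6754) ≈ 3.698,
  v_1 = u/||u|| ≈ (0.8112, 0.5847) (||v_1|| = 1).

λ_1 = 7.1623,  λ_2 = 0.8377;  v_1 ≈ (0.8112, 0.5847)


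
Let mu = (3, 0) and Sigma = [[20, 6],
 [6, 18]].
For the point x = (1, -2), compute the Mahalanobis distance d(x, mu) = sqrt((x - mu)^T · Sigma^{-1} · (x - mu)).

Step 1 — centre the observation: (x - mu) = (-2, -2).

Step 2 — invert Sigma. det(Sigma) = 20·18 - (6)² = 324.
  Sigma^{-1} = (1/det) · [[d, -b], [-b, a]] = [[0.0556, -0.0185],
 [-0.0185, 0.0617]].

Step 3 — form the quadratic (x - mu)^T · Sigma^{-1} · (x - mu):
  Sigma^{-1} · (x - mu) = (-0.0741, -0.0864).
  (x - mu)^T · [Sigma^{-1} · (x - mu)] = (-2)·(-0.0741) + (-2)·(-0.0864) = 0.321.

Step 4 — take square root: d = √(0.321) ≈ 0.5666.

d(x, mu) = √(0.321) ≈ 0.5666


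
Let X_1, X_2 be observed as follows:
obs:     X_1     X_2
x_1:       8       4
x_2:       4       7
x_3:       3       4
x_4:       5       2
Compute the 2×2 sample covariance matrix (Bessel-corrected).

Step 1 — column means:
  mean(X_1) = (8 + 4 + 3 + 5) / 4 = 20/4 = 5
  mean(X_2) = (4 + 7 + 4 + 2) / 4 = 17/4 = 4.25

Step 2 — sample covariance S[i,j] = (1/(n-1)) · Σ_k (x_{k,i} - mean_i) · (x_{k,j} - mean_j), with n-1 = 3.
  S[X_1,X_1] = ((3)·(3) + (-1)·(-1) + (-2)·(-2) + (0)·(0)) / 3 = 14/3 = 4.6667
  S[X_1,X_2] = ((3)·(-0.25) + (-1)·(2.75) + (-2)·(-0.25) + (0)·(-2.25)) / 3 = -3/3 = -1
  S[X_2,X_2] = ((-0.25)·(-0.25) + (2.75)·(2.75) + (-0.25)·(-0.25) + (-2.25)·(-2.25)) / 3 = 12.75/3 = 4.25

S is symmetric (S[j,i] = S[i,j]). Assembling:

S = [[4.6667, -1],
 [-1, 4.25]]


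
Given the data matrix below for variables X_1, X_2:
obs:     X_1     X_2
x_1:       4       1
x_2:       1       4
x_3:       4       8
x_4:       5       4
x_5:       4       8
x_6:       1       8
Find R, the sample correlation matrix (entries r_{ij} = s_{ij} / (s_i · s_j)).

Step 1 — column means:
  mean(X_1) = (4 + 1 + 4 + 5 + 4 + 1) / 6 = 19/6 = 3.1667
  mean(X_2) = (1 + 4 + 8 + 4 + 8 + 8) / 6 = 33/6 = 5.5

Step 2 — sample variances and covariances s[i,j] = (1/(n-1)) · Σ_k (x_{k,i} - mean_i) · (x_{k,j} - mean_j), with n-1 = 5:
  s[X_1,X_1] = ((0.8333)·(0.8333) + (-2.1667)·(-2.1667) + (0.8333)·(0.8333) + (1.8333)·(1.8333) + (0.8333)·(0.8333) + (-2.1667)·(-2.1667)) / 5 = 14.8333/5 = 2.9667
  s[X_1,X_2] = ((0.8333)·(-4.5) + (-2.1667)·(-1.5) + (0.8333)·(2.5) + (1.8333)·(-1.5) + (0.8333)·(2.5) + (-2.1667)·(2.5)) / 5 = -4.5/5 = -0.9
  s[X_2,X_2] = ((-4.5)·(-4.5) + (-1.5)·(-1.5) + (2.5)·(2.5) + (-1.5)·(-1.5) + (2.5)·(2.5) + (2.5)·(2.5)) / 5 = 43.5/5 = 8.7
  Sample standard deviations s_i = √(s[i,i]):
  s(X_1) = √(2.9667) = 1.7224
  s(X_2) = √(8.7) = 2.9496

Step 3 — r_{ij} = s_{ij} / (s_i · s_j):
  r[X_1,X_1] = 1 (diagonal).
  r[X_1,X_2] = -0.9 / (1.7224 · 2.9496) = -0.9 / 5.0804 = -0.1772
  r[X_2,X_2] = 1 (diagonal).

R is symmetric with unit diagonal. Assembling:

R = [[1, -0.1772],
 [-0.1772, 1]]


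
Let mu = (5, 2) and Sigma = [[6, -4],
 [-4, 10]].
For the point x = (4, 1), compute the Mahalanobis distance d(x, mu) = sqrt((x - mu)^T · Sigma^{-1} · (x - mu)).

Step 1 — centre the observation: (x - mu) = (-1, -1).

Step 2 — invert Sigma. det(Sigma) = 6·10 - (-4)² = 44.
  Sigma^{-1} = (1/det) · [[d, -b], [-b, a]] = [[0.2273, 0.0909],
 [0.0909, 0.1364]].

Step 3 — form the quadratic (x - mu)^T · Sigma^{-1} · (x - mu):
  Sigma^{-1} · (x - mu) = (-0.3182, -0.2273).
  (x - mu)^T · [Sigma^{-1} · (x - mu)] = (-1)·(-0.3182) + (-1)·(-0.2273) = 0.5455.

Step 4 — take square root: d = √(0.5455) ≈ 0.7385.

d(x, mu) = √(0.5455) ≈ 0.7385


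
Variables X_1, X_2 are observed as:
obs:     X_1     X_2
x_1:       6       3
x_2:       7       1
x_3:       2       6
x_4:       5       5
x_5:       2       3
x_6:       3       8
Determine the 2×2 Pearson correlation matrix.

Step 1 — column means:
  mean(X_1) = (6 + 7 + 2 + 5 + 2 + 3) / 6 = 25/6 = 4.1667
  mean(X_2) = (3 + 1 + 6 + 5 + 3 + 8) / 6 = 26/6 = 4.3333

Step 2 — sample variances and covariances s[i,j] = (1/(n-1)) · Σ_k (x_{k,i} - mean_i) · (x_{k,j} - mean_j), with n-1 = 5:
  s[X_1,X_1] = ((1.8333)·(1.8333) + (2.8333)·(2.8333) + (-2.1667)·(-2.1667) + (0.8333)·(0.8333) + (-2.1667)·(-2.1667) + (-1.1667)·(-1.1667)) / 5 = 22.8333/5 = 4.5667
  s[X_1,X_2] = ((1.8333)·(-1.3333) + (2.8333)·(-3.3333) + (-2.1667)·(1.6667) + (0.8333)·(0.6667) + (-2.1667)·(-1.3333) + (-1.1667)·(3.6667)) / 5 = -16.3333/5 = -3.2667
  s[X_2,X_2] = ((-1.3333)·(-1.3333) + (-3.3333)·(-3.3333) + (1.6667)·(1.6667) + (0.6667)·(0.6667) + (-1.3333)·(-1.3333) + (3.6667)·(3.6667)) / 5 = 31.3333/5 = 6.2667
  Sample standard deviations s_i = √(s[i,i]):
  s(X_1) = √(4.5667) = 2.137
  s(X_2) = √(6.2667) = 2.5033

Step 3 — r_{ij} = s_{ij} / (s_i · s_j):
  r[X_1,X_1] = 1 (diagonal).
  r[X_1,X_2] = -3.2667 / (2.137 · 2.5033) = -3.2667 / 5.3496 = -0.6106
  r[X_2,X_2] = 1 (diagonal).

R is symmetric with unit diagonal. Assembling:

R = [[1, -0.6106],
 [-0.6106, 1]]


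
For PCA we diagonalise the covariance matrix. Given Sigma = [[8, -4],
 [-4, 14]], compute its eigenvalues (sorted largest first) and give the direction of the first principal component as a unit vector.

Step 1 — characteristic polynomial of 2×2 Sigma:
  det(Sigma - λI) = λ² - trace · λ + det = 0.
  trace = 8 + 14 = 22, det = 8·14 - (-4)² = 96.
Step 2 — discriminant:
  Δ = trace² - 4·det = 484 - 384 = 100.
Step 3 — eigenvalues:
  λ = (trace ± √Δ)/2 = (22 ± 10)/2,
  λ_1 = 16,  λ_2 = 6.

Step 4 — unit eigenvector for λ_1: solve (Sigma - λ_1 I)v = 0. First row:
  (8 - 16)·v_x + (-4)·v_y = 0, i.e. (-8)·v_x + (-4)·v_y = 0,
  so v ∝ (b, λ_1 - a) = (-4, 8); multiply by -1 so the first entry is positive: u = (4, -8).
  ||u|| = √((4)² + (-8)²) = √(80) ≈ 8.9443,
  v_1 = u/||u|| ≈ (0.4472, -0.8944) (||v_1|| = 1).

λ_1 = 16,  λ_2 = 6;  v_1 ≈ (0.4472, -0.8944)


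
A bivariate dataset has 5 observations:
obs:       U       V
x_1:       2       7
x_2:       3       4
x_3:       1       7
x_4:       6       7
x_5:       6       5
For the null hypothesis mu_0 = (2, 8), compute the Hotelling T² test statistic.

Step 1 — sample mean vector:
  mean(U) = (2 + 3 + 1 + 6 + 6) / 5 = 18/5 = 3.6
  mean(V) = (7 + 4 + 7 + 7 + 5) / 5 = 30/5 = 6
  x̄ = (3.6, 6),  deviation x̄ - mu_0 = (3.6, 6) - (2, 8) = (1.6, -2).

Step 2 — sample covariance matrix, S[i,j] = (1/(n-1)) · Σ_k (x_{k,i} - mean_i) · (x_{k,j} - mean_j), divisor n-1 = 4:
  S[U,U] = ((-1.6)·(-1.6) + (-0.6)·(-0.6) + (-2.6)·(-2.6) + (2.4)·(2.4) + (2.4)·(2.4)) / 4 = 21.2/4 = 5.3
  S[U,V] = ((-1.6)·(1) + (-0.6)·(-2) + (-2.6)·(1) + (2.4)·(1) + (2.4)·(-1)) / 4 = -3/4 = -0.75
  S[V,V] = ((1)·(1) + (-2)·(-2) + (1)·(1) + (1)·(1) + (-1)·(-1)) / 4 = 8/4 = 2
  S = [[5.3, -0.75],
 [-0.75, 2]].

Step 3 — invert S. det(S) = 5.3·2 - (-0.75)² = 10.0375.
  S^{-1} = (1/det) · [[d, -b], [-b, a]] = [[0.1993, 0.0747],
 [0.0747, 0.528]].

Step 4 — quadratic form (x̄ - mu_0)^T · S^{-1} · (x̄ - mu_0):
  S^{-1} · (x̄ - mu_0) = (0.1694, -0.9365),
  (x̄ - mu_0)^T · [...] = (1.6)·(0.1694) + (-2)·(-0.9365) = 2.144.

Step 5 — scale by n: T² = 5 · 2.144 = 10.7198.

T² ≈ 10.7198


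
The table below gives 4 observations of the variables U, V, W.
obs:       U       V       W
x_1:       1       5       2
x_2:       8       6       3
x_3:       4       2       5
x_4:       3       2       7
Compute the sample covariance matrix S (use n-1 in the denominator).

Step 1 — column means:
  mean(U) = (1 + 8 + 4 + 3) / 4 = 16/4 = 4
  mean(V) = (5 + 6 + 2 + 2) / 4 = 15/4 = 3.75
  mean(W) = (2 + 3 + 5 + 7) / 4 = 17/4 = 4.25

Step 2 — sample covariance S[i,j] = (1/(n-1)) · Σ_k (x_{k,i} - mean_i) · (x_{k,j} - mean_j), with n-1 = 3.
  S[U,U] = ((-3)·(-3) + (4)·(4) + (0)·(0) + (-1)·(-1)) / 3 = 26/3 = 8.6667
  S[U,V] = ((-3)·(1.25) + (4)·(2.25) + (0)·(-1.75) + (-1)·(-1.75)) / 3 = 7/3 = 2.3333
  S[U,W] = ((-3)·(-2.25) + (4)·(-1.25) + (0)·(0.75) + (-1)·(2.75)) / 3 = -1/3 = -0.3333
  S[V,V] = ((1.25)·(1.25) + (2.25)·(2.25) + (-1.75)·(-1.75) + (-1.75)·(-1.75)) / 3 = 12.75/3 = 4.25
  S[V,W] = ((1.25)·(-2.25) + (2.25)·(-1.25) + (-1.75)·(0.75) + (-1.75)·(2.75)) / 3 = -11.75/3 = -3.9167
  S[W,W] = ((-2.25)·(-2.25) + (-1.25)·(-1.25) + (0.75)·(0.75) + (2.75)·(2.75)) / 3 = 14.75/3 = 4.9167

S is symmetric (S[j,i] = S[i,j]). Assembling:

S = [[8.6667, 2.3333, -0.3333],
 [2.3333, 4.25, -3.9167],
 [-0.3333, -3.9167, 4.9167]]


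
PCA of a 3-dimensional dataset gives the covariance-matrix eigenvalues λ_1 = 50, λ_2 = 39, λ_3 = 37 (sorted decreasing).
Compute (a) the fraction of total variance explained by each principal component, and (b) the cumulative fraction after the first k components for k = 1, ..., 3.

Step 1 — total variance = trace(Sigma) = Σ λ_i = 50 + 39 + 37 = 126.

Step 2 — fraction explained by component i = λ_i / Σ λ:
  PC1: 50/126 = 0.3968
  PC2: 39/126 = 0.3095
  PC3: 37/126 = 0.2937

Step 3 — cumulative fraction after k components = (λ_1 + ... + λ_k) / Σ λ:
  k = 1: 50/126 = 0.3968
  k = 2: (50 + 39)/126 = 89/126 = 0.7063
  k = 3: (50 + 39 + 37)/126 = 126/126 = 1

Summary (fraction, with percent):

explained: PC1 0.3968 (39.68%), PC2 0.3095 (30.95%), PC3 0.2937 (29.37%);  cumulative: 0.3968, 0.7063, 1


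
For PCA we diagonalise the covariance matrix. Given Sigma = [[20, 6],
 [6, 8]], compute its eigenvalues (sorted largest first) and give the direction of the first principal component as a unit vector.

Step 1 — characteristic polynomial of 2×2 Sigma:
  det(Sigma - λI) = λ² - trace · λ + det = 0.
  trace = 20 + 8 = 28, det = 20·8 - (6)² = 124.
Step 2 — discriminant:
  Δ = trace² - 4·det = 784 - 496 = 288.
Step 3 — eigenvalues:
  λ = (trace ± √Δ)/2 = (28 ± 16.9706)/2,
  λ_1 = 22.4853,  λ_2 = 5.5147.

Step 4 — unit eigenvector for λ_1: solve (Sigma - λ_1 I)v = 0. First row:
  (20 - 22.4853)·v_x + (6)·v_y = 0, i.e. (-2.4853)·v_x + (6)·v_y = 0,
  so v ∝ (b, λ_1 - a) = (6, 2.4853) = u.
  ||u|| = √((6)² + (2.4853)²) = √(42.1766) ≈ 6.4944,
  v_1 = u/||u|| ≈ (0.9239, 0.3827) (||v_1|| = 1).

λ_1 = 22.4853,  λ_2 = 5.5147;  v_1 ≈ (0.9239, 0.3827)


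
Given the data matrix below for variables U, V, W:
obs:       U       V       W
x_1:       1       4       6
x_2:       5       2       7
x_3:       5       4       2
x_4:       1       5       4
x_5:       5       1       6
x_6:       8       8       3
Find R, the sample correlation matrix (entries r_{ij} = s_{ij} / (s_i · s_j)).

Step 1 — column means:
  mean(U) = (1 + 5 + 5 + 1 + 5 + 8) / 6 = 25/6 = 4.1667
  mean(V) = (4 + 2 + 4 + 5 + 1 + 8) / 6 = 24/6 = 4
  mean(W) = (6 + 7 + 2 + 4 + 6 + 3) / 6 = 28/6 = 4.6667

Step 2 — sample variances and covariances s[i,j] = (1/(n-1)) · Σ_k (x_{k,i} - mean_i) · (x_{k,j} - mean_j), with n-1 = 5:
  s[U,U] = ((-3.1667)·(-3.1667) + (0.8333)·(0.8333) + (0.8333)·(0.8333) + (-3.1667)·(-3.1667) + (0.8333)·(0.8333) + (3.8333)·(3.8333)) / 5 = 36.8333/5 = 7.3667
  s[U,V] = ((-3.1667)·(0) + (0.8333)·(-2) + (0.8333)·(0) + (-3.1667)·(1) + (0.8333)·(-3) + (3.8333)·(4)) / 5 = 8/5 = 1.6
  s[U,W] = ((-3.1667)·(1.3333) + (0.8333)·(2.3333) + (0.8333)·(-2.6667) + (-3.1667)·(-0.6667) + (0.8333)·(1.3333) + (3.8333)·(-1.6667)) / 5 = -7.6667/5 = -1.5333
  s[V,V] = ((0)·(0) + (-2)·(-2) + (0)·(0) + (1)·(1) + (-3)·(-3) + (4)·(4)) / 5 = 30/5 = 6
  s[V,W] = ((0)·(1.3333) + (-2)·(2.3333) + (0)·(-2.6667) + (1)·(-0.6667) + (-3)·(1.3333) + (4)·(-1.6667)) / 5 = -16/5 = -3.2
  s[W,W] = ((1.3333)·(1.3333) + (2.3333)·(2.3333) + (-2.6667)·(-2.6667) + (-0.6667)·(-0.6667) + (1.3333)·(1.3333) + (-1.6667)·(-1.6667)) / 5 = 19.3333/5 = 3.8667
  Sample standard deviations s_i = √(s[i,i]):
  s(U) = √(7.3667) = 2.7142
  s(V) = √(6) = 2.4495
  s(W) = √(3.8667) = 1.9664

Step 3 — r_{ij} = s_{ij} / (s_i · s_j):
  r[U,U] = 1 (diagonal).
  r[U,V] = 1.6 / (2.7142 · 2.4495) = 1.6 / 6.6483 = 0.2407
  r[U,W] = -1.5333 / (2.7142 · 1.9664) = -1.5333 / 5.3371 = -0.2873
  r[V,V] = 1 (diagonal).
  r[V,W] = -3.2 / (2.4495 · 1.9664) = -3.2 / 4.8166 = -0.6644
  r[W,W] = 1 (diagonal).

R is symmetric with unit diagonal. Assembling:

R = [[1, 0.2407, -0.2873],
 [0.2407, 1, -0.6644],
 [-0.2873, -0.6644, 1]]


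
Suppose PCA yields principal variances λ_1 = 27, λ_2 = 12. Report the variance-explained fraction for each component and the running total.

Step 1 — total variance = trace(Sigma) = Σ λ_i = 27 + 12 = 39.

Step 2 — fraction explained by component i = λ_i / Σ λ:
  PC1: 27/39 = 0.6923
  PC2: 12/39 = 0.3077

Step 3 — cumulative fraction after k components = (λ_1 + ... + λ_k) / Σ λ:
  k = 1: 27/39 = 0.6923
  k = 2: (27 + 12)/39 = 39/39 = 1

Summary (fraction, with percent):

explained: PC1 0.6923 (69.23%), PC2 0.3077 (30.77%);  cumulative: 0.6923, 1


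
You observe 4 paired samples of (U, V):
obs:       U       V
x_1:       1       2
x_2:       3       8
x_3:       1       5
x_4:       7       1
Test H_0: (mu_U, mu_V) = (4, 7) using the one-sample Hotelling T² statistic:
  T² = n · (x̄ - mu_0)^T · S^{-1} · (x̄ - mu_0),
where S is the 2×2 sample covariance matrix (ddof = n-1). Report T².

Step 1 — sample mean vector:
  mean(U) = (1 + 3 + 1 + 7) / 4 = 12/4 = 3
  mean(V) = (2 + 8 + 5 + 1) / 4 = 16/4 = 4
  x̄ = (3, 4),  deviation x̄ - mu_0 = (3, 4) - (4, 7) = (-1, -3).

Step 2 — sample covariance matrix, S[i,j] = (1/(n-1)) · Σ_k (x_{k,i} - mean_i) · (x_{k,j} - mean_j), divisor n-1 = 3:
  S[U,U] = ((-2)·(-2) + (0)·(0) + (-2)·(-2) + (4)·(4)) / 3 = 24/3 = 8
  S[U,V] = ((-2)·(-2) + (0)·(4) + (-2)·(1) + (4)·(-3)) / 3 = -10/3 = -3.3333
  S[V,V] = ((-2)·(-2) + (4)·(4) + (1)·(1) + (-3)·(-3)) / 3 = 30/3 = 10
  S = [[8, -3.3333],
 [-3.3333, 10]].

Step 3 — invert S. det(S) = 8·10 - (-3.3333)² = 68.8889.
  S^{-1} = (1/det) · [[d, -b], [-b, a]] = [[0.1452, 0.0484],
 [0.0484, 0.1161]].

Step 4 — quadratic form (x̄ - mu_0)^T · S^{-1} · (x̄ - mu_0):
  S^{-1} · (x̄ - mu_0) = (-0.2903, -0.3968),
  (x̄ - mu_0)^T · [...] = (-1)·(-0.2903) + (-3)·(-0.3968) = 1.4806.

Step 5 — scale by n: T² = 4 · 1.4806 = 5.9226.

T² ≈ 5.9226


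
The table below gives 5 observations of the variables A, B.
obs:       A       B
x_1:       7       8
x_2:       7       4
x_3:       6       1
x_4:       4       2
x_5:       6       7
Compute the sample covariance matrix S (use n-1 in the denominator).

Step 1 — column means:
  mean(A) = (7 + 7 + 6 + 4 + 6) / 5 = 30/5 = 6
  mean(B) = (8 + 4 + 1 + 2 + 7) / 5 = 22/5 = 4.4

Step 2 — sample covariance S[i,j] = (1/(n-1)) · Σ_k (x_{k,i} - mean_i) · (x_{k,j} - mean_j), with n-1 = 4.
  S[A,A] = ((1)·(1) + (1)·(1) + (0)·(0) + (-2)·(-2) + (0)·(0)) / 4 = 6/4 = 1.5
  S[A,B] = ((1)·(3.6) + (1)·(-0.4) + (0)·(-3.4) + (-2)·(-2.4) + (0)·(2.6)) / 4 = 8/4 = 2
  S[B,B] = ((3.6)·(3.6) + (-0.4)·(-0.4) + (-3.4)·(-3.4) + (-2.4)·(-2.4) + (2.6)·(2.6)) / 4 = 37.2/4 = 9.3

S is symmetric (S[j,i] = S[i,j]). Assembling:

S = [[1.5, 2],
 [2, 9.3]]


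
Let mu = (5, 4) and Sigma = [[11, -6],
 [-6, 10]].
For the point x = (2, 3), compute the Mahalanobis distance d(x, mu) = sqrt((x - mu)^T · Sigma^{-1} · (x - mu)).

Step 1 — centre the observation: (x - mu) = (-3, -1).

Step 2 — invert Sigma. det(Sigma) = 11·10 - (-6)² = 74.
  Sigma^{-1} = (1/det) · [[d, -b], [-b, a]] = [[0.1351, 0.0811],
 [0.0811, 0.1486]].

Step 3 — form the quadratic (x - mu)^T · Sigma^{-1} · (x - mu):
  Sigma^{-1} · (x - mu) = (-0.4865, -0.3919).
  (x - mu)^T · [Sigma^{-1} · (x - mu)] = (-3)·(-0.4865) + (-1)·(-0.3919) = 1.8514.

Step 4 — take square root: d = √(1.8514) ≈ 1.3606.

d(x, mu) = √(1.8514) ≈ 1.3606


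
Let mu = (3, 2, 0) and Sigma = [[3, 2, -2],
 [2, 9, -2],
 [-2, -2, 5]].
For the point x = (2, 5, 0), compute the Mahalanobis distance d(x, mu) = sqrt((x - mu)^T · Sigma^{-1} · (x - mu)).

Step 1 — centre the observation: (x - mu) = (-1, 3, 0).

Step 2 — invert Sigma (cofactor / det for 3×3, or solve directly):
  Sigma^{-1} = [[0.494, -0.0723, 0.1687],
 [-0.0723, 0.1325, 0.0241],
 [0.1687, 0.0241, 0.2771]].

Step 3 — form the quadratic (x - mu)^T · Sigma^{-1} · (x - mu):
  Sigma^{-1} · (x - mu) = (-0.7108, 0.4699, -0.0964).
  (x - mu)^T · [Sigma^{-1} · (x - mu)] = (-1)·(-0.7108) + (3)·(0.4699) + (0)·(-0.0964) = 2.1205.

Step 4 — take square root: d = √(2.1205) ≈ 1.4562.

d(x, mu) = √(2.1205) ≈ 1.4562


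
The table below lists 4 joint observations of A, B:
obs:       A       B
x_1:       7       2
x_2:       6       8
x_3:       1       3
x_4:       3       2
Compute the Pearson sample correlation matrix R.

Step 1 — column means:
  mean(A) = (7 + 6 + 1 + 3) / 4 = 17/4 = 4.25
  mean(B) = (2 + 8 + 3 + 2) / 4 = 15/4 = 3.75

Step 2 — sample variances and covariances s[i,j] = (1/(n-1)) · Σ_k (x_{k,i} - mean_i) · (x_{k,j} - mean_j), with n-1 = 3:
  s[A,A] = ((2.75)·(2.75) + (1.75)·(1.75) + (-3.25)·(-3.25) + (-1.25)·(-1.25)) / 3 = 22.75/3 = 7.5833
  s[A,B] = ((2.75)·(-1.75) + (1.75)·(4.25) + (-3.25)·(-0.75) + (-1.25)·(-1.75)) / 3 = 7.25/3 = 2.4167
  s[B,B] = ((-1.75)·(-1.75) + (4.25)·(4.25) + (-0.75)·(-0.75) + (-1.75)·(-1.75)) / 3 = 24.75/3 = 8.25
  Sample standard deviations s_i = √(s[i,i]):
  s(A) = √(7.5833) = 2.7538
  s(B) = √(8.25) = 2.8723

Step 3 — r_{ij} = s_{ij} / (s_i · s_j):
  r[A,A] = 1 (diagonal).
  r[A,B] = 2.4167 / (2.7538 · 2.8723) = 2.4167 / 7.9096 = 0.3055
  r[B,B] = 1 (diagonal).

R is symmetric with unit diagonal. Assembling:

R = [[1, 0.3055],
 [0.3055, 1]]


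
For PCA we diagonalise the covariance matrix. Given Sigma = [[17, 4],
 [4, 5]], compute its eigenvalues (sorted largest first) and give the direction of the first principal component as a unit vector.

Step 1 — characteristic polynomial of 2×2 Sigma:
  det(Sigma - λI) = λ² - trace · λ + det = 0.
  trace = 17 + 5 = 22, det = 17·5 - (4)² = 69.
Step 2 — discriminant:
  Δ = trace² - 4·det = 484 - 276 = 208.
Step 3 — eigenvalues:
  λ = (trace ± √Δ)/2 = (22 ± 14.4222)/2,
  λ_1 = 18.2111,  λ_2 = 3.7889.

Step 4 — unit eigenvector for λ_1: solve (Sigma - λ_1 I)v = 0. First row:
  (17 - 18.2111)·v_x + (4)·v_y = 0, i.e. (-1.2111)·v_x + (4)·v_y = 0,
  so v ∝ (b, λ_1 - a) = (4, 1.2111) = u.
  ||u|| = √((4)² + (1.2111)²) = √(17.4668) ≈ 4.1793,
  v_1 = u/||u|| ≈ (0.9571, 0.2898) (||v_1|| = 1).

λ_1 = 18.2111,  λ_2 = 3.7889;  v_1 ≈ (0.9571, 0.2898)


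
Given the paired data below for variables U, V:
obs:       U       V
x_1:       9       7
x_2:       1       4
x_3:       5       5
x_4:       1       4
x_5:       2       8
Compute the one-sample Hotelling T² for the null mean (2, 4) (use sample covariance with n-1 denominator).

Step 1 — sample mean vector:
  mean(U) = (9 + 1 + 5 + 1 + 2) / 5 = 18/5 = 3.6
  mean(V) = (7 + 4 + 5 + 4 + 8) / 5 = 28/5 = 5.6
  x̄ = (3.6, 5.6),  deviation x̄ - mu_0 = (3.6, 5.6) - (2, 4) = (1.6, 1.6).

Step 2 — sample covariance matrix, S[i,j] = (1/(n-1)) · Σ_k (x_{k,i} - mean_i) · (x_{k,j} - mean_j), divisor n-1 = 4:
  S[U,U] = ((5.4)·(5.4) + (-2.6)·(-2.6) + (1.4)·(1.4) + (-2.6)·(-2.6) + (-1.6)·(-1.6)) / 4 = 47.2/4 = 11.8
  S[U,V] = ((5.4)·(1.4) + (-2.6)·(-1.6) + (1.4)·(-0.6) + (-2.6)·(-1.6) + (-1.6)·(2.4)) / 4 = 11.2/4 = 2.8
  S[V,V] = ((1.4)·(1.4) + (-1.6)·(-1.6) + (-0.6)·(-0.6) + (-1.6)·(-1.6) + (2.4)·(2.4)) / 4 = 13.2/4 = 3.3
  S = [[11.8, 2.8],
 [2.8, 3.3]].

Step 3 — invert S. det(S) = 11.8·3.3 - (2.8)² = 31.1.
  S^{-1} = (1/det) · [[d, -b], [-b, a]] = [[0.1061, -0.09],
 [-0.09, 0.3794]].

Step 4 — quadratic form (x̄ - mu_0)^T · S^{-1} · (x̄ - mu_0):
  S^{-1} · (x̄ - mu_0) = (0.0257, 0.463),
  (x̄ - mu_0)^T · [...] = (1.6)·(0.0257) + (1.6)·(0.463) = 0.782.

Step 5 — scale by n: T² = 5 · 0.782 = 3.91.

T² ≈ 3.91


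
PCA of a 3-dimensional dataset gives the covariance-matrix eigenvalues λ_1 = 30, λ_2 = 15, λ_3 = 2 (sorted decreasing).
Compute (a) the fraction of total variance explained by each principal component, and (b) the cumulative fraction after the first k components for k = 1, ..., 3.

Step 1 — total variance = trace(Sigma) = Σ λ_i = 30 + 15 + 2 = 47.

Step 2 — fraction explained by component i = λ_i / Σ λ:
  PC1: 30/47 = 0.6383
  PC2: 15/47 = 0.3191
  PC3: 2/47 = 0.0426

Step 3 — cumulative fraction after k components = (λ_1 + ... + λ_k) / Σ λ:
  k = 1: 30/47 = 0.6383
  k = 2: (30 + 15)/47 = 45/47 = 0.9574
  k = 3: (30 + 15 + 2)/47 = 47/47 = 1

Summary (fraction, with percent):

explained: PC1 0.6383 (63.83%), PC2 0.3191 (31.91%), PC3 0.0426 (4.26%);  cumulative: 0.6383, 0.9574, 1


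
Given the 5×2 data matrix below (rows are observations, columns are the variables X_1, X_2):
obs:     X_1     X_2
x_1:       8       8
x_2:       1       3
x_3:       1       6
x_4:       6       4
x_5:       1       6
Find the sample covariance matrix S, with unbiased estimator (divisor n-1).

Step 1 — column means:
  mean(X_1) = (8 + 1 + 1 + 6 + 1) / 5 = 17/5 = 3.4
  mean(X_2) = (8 + 3 + 6 + 4 + 6) / 5 = 27/5 = 5.4

Step 2 — sample covariance S[i,j] = (1/(n-1)) · Σ_k (x_{k,i} - mean_i) · (x_{k,j} - mean_j), with n-1 = 4.
  S[X_1,X_1] = ((4.6)·(4.6) + (-2.4)·(-2.4) + (-2.4)·(-2.4) + (2.6)·(2.6) + (-2.4)·(-2.4)) / 4 = 45.2/4 = 11.3
  S[X_1,X_2] = ((4.6)·(2.6) + (-2.4)·(-2.4) + (-2.4)·(0.6) + (2.6)·(-1.4) + (-2.4)·(0.6)) / 4 = 11.2/4 = 2.8
  S[X_2,X_2] = ((2.6)·(2.6) + (-2.4)·(-2.4) + (0.6)·(0.6) + (-1.4)·(-1.4) + (0.6)·(0.6)) / 4 = 15.2/4 = 3.8

S is symmetric (S[j,i] = S[i,j]). Assembling:

S = [[11.3, 2.8],
 [2.8, 3.8]]


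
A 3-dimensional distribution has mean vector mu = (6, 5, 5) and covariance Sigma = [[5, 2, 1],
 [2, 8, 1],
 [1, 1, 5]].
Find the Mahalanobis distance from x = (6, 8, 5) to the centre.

Step 1 — centre the observation: (x - mu) = (0, 3, 0).

Step 2 — invert Sigma (cofactor / det for 3×3, or solve directly):
  Sigma^{-1} = [[0.2281, -0.0526, -0.0351],
 [-0.0526, 0.1404, -0.0175],
 [-0.0351, -0.0175, 0.2105]].

Step 3 — form the quadratic (x - mu)^T · Sigma^{-1} · (x - mu):
  Sigma^{-1} · (x - mu) = (-0.1579, 0.4211, -0.0526).
  (x - mu)^T · [Sigma^{-1} · (x - mu)] = (0)·(-0.1579) + (3)·(0.4211) + (0)·(-0.0526) = 1.2632.

Step 4 — take square root: d = √(1.2632) ≈ 1.1239.

d(x, mu) = √(1.2632) ≈ 1.1239


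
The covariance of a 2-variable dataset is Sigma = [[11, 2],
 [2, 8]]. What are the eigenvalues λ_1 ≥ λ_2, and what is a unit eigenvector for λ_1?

Step 1 — characteristic polynomial of 2×2 Sigma:
  det(Sigma - λI) = λ² - trace · λ + det = 0.
  trace = 11 + 8 = 19, det = 11·8 - (2)² = 84.
Step 2 — discriminant:
  Δ = trace² - 4·det = 361 - 336 = 25.
Step 3 — eigenvalues:
  λ = (trace ± √Δ)/2 = (19 ± 5)/2,
  λ_1 = 12,  λ_2 = 7.

Step 4 — unit eigenvector for λ_1: solve (Sigma - λ_1 I)v = 0. First row:
  (11 - 12)·v_x + (2)·v_y = 0, i.e. (-1)·v_x + (2)·v_y = 0,
  so v ∝ (b, λ_1 - a) = (2, 1) = u.
  ||u|| = √((2)² + (1)²) = √(5) ≈ 2.2361,
  v_1 = u/||u|| ≈ (0.8944, 0.4472) (||v_1|| = 1).

λ_1 = 12,  λ_2 = 7;  v_1 ≈ (0.8944, 0.4472)


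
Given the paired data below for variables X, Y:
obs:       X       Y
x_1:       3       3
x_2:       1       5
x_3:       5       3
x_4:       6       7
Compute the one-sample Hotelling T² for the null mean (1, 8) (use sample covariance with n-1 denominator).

Step 1 — sample mean vector:
  mean(X) = (3 + 1 + 5 + 6) / 4 = 15/4 = 3.75
  mean(Y) = (3 + 5 + 3 + 7) / 4 = 18/4 = 4.5
  x̄ = (3.75, 4.5),  deviation x̄ - mu_0 = (3.75, 4.5) - (1, 8) = (2.75, -3.5).

Step 2 — sample covariance matrix, S[i,j] = (1/(n-1)) · Σ_k (x_{k,i} - mean_i) · (x_{k,j} - mean_j), divisor n-1 = 3:
  S[X,X] = ((-0.75)·(-0.75) + (-2.75)·(-2.75) + (1.25)·(1.25) + (2.25)·(2.25)) / 3 = 14.75/3 = 4.9167
  S[X,Y] = ((-0.75)·(-1.5) + (-2.75)·(0.5) + (1.25)·(-1.5) + (2.25)·(2.5)) / 3 = 3.5/3 = 1.1667
  S[Y,Y] = ((-1.5)·(-1.5) + (0.5)·(0.5) + (-1.5)·(-1.5) + (2.5)·(2.5)) / 3 = 11/3 = 3.6667
  S = [[4.9167, 1.1667],
 [1.1667, 3.6667]].

Step 3 — invert S. det(S) = 4.9167·3.6667 - (1.1667)² = 16.6667.
  S^{-1} = (1/det) · [[d, -b], [-b, a]] = [[0.22, -0.07],
 [-0.07, 0.295]].

Step 4 — quadratic form (x̄ - mu_0)^T · S^{-1} · (x̄ - mu_0):
  S^{-1} · (x̄ - mu_0) = (0.85, -1.225),
  (x̄ - mu_0)^T · [...] = (2.75)·(0.85) + (-3.5)·(-1.225) = 6.625.

Step 5 — scale by n: T² = 4 · 6.625 = 26.5.

T² ≈ 26.5


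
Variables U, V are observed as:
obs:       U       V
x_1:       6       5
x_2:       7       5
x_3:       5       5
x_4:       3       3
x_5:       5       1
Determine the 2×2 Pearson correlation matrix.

Step 1 — column means:
  mean(U) = (6 + 7 + 5 + 3 + 5) / 5 = 26/5 = 5.2
  mean(V) = (5 + 5 + 5 + 3 + 1) / 5 = 19/5 = 3.8

Step 2 — sample variances and covariances s[i,j] = (1/(n-1)) · Σ_k (x_{k,i} - mean_i) · (x_{k,j} - mean_j), with n-1 = 4:
  s[U,U] = ((0.8)·(0.8) + (1.8)·(1.8) + (-0.2)·(-0.2) + (-2.2)·(-2.2) + (-0.2)·(-0.2)) / 4 = 8.8/4 = 2.2
  s[U,V] = ((0.8)·(1.2) + (1.8)·(1.2) + (-0.2)·(1.2) + (-2.2)·(-0.8) + (-0.2)·(-2.8)) / 4 = 5.2/4 = 1.3
  s[V,V] = ((1.2)·(1.2) + (1.2)·(1.2) + (1.2)·(1.2) + (-0.8)·(-0.8) + (-2.8)·(-2.8)) / 4 = 12.8/4 = 3.2
  Sample standard deviations s_i = √(s[i,i]):
  s(U) = √(2.2) = 1.4832
  s(V) = √(3.2) = 1.7889

Step 3 — r_{ij} = s_{ij} / (s_i · s_j):
  r[U,U] = 1 (diagonal).
  r[U,V] = 1.3 / (1.4832 · 1.7889) = 1.3 / 2.6533 = 0.49
  r[V,V] = 1 (diagonal).

R is symmetric with unit diagonal. Assembling:

R = [[1, 0.49],
 [0.49, 1]]


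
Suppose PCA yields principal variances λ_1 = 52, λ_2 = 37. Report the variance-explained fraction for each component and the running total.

Step 1 — total variance = trace(Sigma) = Σ λ_i = 52 + 37 = 89.

Step 2 — fraction explained by component i = λ_i / Σ λ:
  PC1: 52/89 = 0.5843
  PC2: 37/89 = 0.4157

Step 3 — cumulative fraction after k components = (λ_1 + ... + λ_k) / Σ λ:
  k = 1: 52/89 = 0.5843
  k = 2: (52 + 37)/89 = 89/89 = 1

Summary (fraction, with percent):

explained: PC1 0.5843 (58.43%), PC2 0.4157 (41.57%);  cumulative: 0.5843, 1


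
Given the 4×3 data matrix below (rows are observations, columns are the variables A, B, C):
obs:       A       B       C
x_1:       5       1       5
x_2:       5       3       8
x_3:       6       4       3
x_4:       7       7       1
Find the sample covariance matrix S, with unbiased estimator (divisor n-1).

Step 1 — column means:
  mean(A) = (5 + 5 + 6 + 7) / 4 = 23/4 = 5.75
  mean(B) = (1 + 3 + 4 + 7) / 4 = 15/4 = 3.75
  mean(C) = (5 + 8 + 3 + 1) / 4 = 17/4 = 4.25

Step 2 — sample covariance S[i,j] = (1/(n-1)) · Σ_k (x_{k,i} - mean_i) · (x_{k,j} - mean_j), with n-1 = 3.
  S[A,A] = ((-0.75)·(-0.75) + (-0.75)·(-0.75) + (0.25)·(0.25) + (1.25)·(1.25)) / 3 = 2.75/3 = 0.9167
  S[A,B] = ((-0.75)·(-2.75) + (-0.75)·(-0.75) + (0.25)·(0.25) + (1.25)·(3.25)) / 3 = 6.75/3 = 2.25
  S[A,C] = ((-0.75)·(0.75) + (-0.75)·(3.75) + (0.25)·(-1.25) + (1.25)·(-3.25)) / 3 = -7.75/3 = -2.5833
  S[B,B] = ((-2.75)·(-2.75) + (-0.75)·(-0.75) + (0.25)·(0.25) + (3.25)·(3.25)) / 3 = 18.75/3 = 6.25
  S[B,C] = ((-2.75)·(0.75) + (-0.75)·(3.75) + (0.25)·(-1.25) + (3.25)·(-3.25)) / 3 = -15.75/3 = -5.25
  S[C,C] = ((0.75)·(0.75) + (3.75)·(3.75) + (-1.25)·(-1.25) + (-3.25)·(-3.25)) / 3 = 26.75/3 = 8.9167

S is symmetric (S[j,i] = S[i,j]). Assembling:

S = [[0.9167, 2.25, -2.5833],
 [2.25, 6.25, -5.25],
 [-2.5833, -5.25, 8.9167]]


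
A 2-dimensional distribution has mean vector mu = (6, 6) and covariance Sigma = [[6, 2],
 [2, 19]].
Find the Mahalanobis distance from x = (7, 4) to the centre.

Step 1 — centre the observation: (x - mu) = (1, -2).

Step 2 — invert Sigma. det(Sigma) = 6·19 - (2)² = 110.
  Sigma^{-1} = (1/det) · [[d, -b], [-b, a]] = [[0.1727, -0.0182],
 [-0.0182, 0.0545]].

Step 3 — form the quadratic (x - mu)^T · Sigma^{-1} · (x - mu):
  Sigma^{-1} · (x - mu) = (0.2091, -0.1273).
  (x - mu)^T · [Sigma^{-1} · (x - mu)] = (1)·(0.2091) + (-2)·(-0.1273) = 0.4636.

Step 4 — take square root: d = √(0.4636) ≈ 0.6809.

d(x, mu) = √(0.4636) ≈ 0.6809


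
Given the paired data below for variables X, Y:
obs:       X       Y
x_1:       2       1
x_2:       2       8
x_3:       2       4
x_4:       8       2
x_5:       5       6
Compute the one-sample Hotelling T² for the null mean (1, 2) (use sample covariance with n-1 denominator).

Step 1 — sample mean vector:
  mean(X) = (2 + 2 + 2 + 8 + 5) / 5 = 19/5 = 3.8
  mean(Y) = (1 + 8 + 4 + 2 + 6) / 5 = 21/5 = 4.2
  x̄ = (3.8, 4.2),  deviation x̄ - mu_0 = (3.8, 4.2) - (1, 2) = (2.8, 2.2).

Step 2 — sample covariance matrix, S[i,j] = (1/(n-1)) · Σ_k (x_{k,i} - mean_i) · (x_{k,j} - mean_j), divisor n-1 = 4:
  S[X,X] = ((-1.8)·(-1.8) + (-1.8)·(-1.8) + (-1.8)·(-1.8) + (4.2)·(4.2) + (1.2)·(1.2)) / 4 = 28.8/4 = 7.2
  S[X,Y] = ((-1.8)·(-3.2) + (-1.8)·(3.8) + (-1.8)·(-0.2) + (4.2)·(-2.2) + (1.2)·(1.8)) / 4 = -7.8/4 = -1.95
  S[Y,Y] = ((-3.2)·(-3.2) + (3.8)·(3.8) + (-0.2)·(-0.2) + (-2.2)·(-2.2) + (1.8)·(1.8)) / 4 = 32.8/4 = 8.2
  S = [[7.2, -1.95],
 [-1.95, 8.2]].

Step 3 — invert S. det(S) = 7.2·8.2 - (-1.95)² = 55.2375.
  S^{-1} = (1/det) · [[d, -b], [-b, a]] = [[0.1484, 0.0353],
 [0.0353, 0.1303]].

Step 4 — quadratic form (x̄ - mu_0)^T · S^{-1} · (x̄ - mu_0):
  S^{-1} · (x̄ - mu_0) = (0.4933, 0.3856),
  (x̄ - mu_0)^T · [...] = (2.8)·(0.4933) + (2.2)·(0.3856) = 2.2296.

Step 5 — scale by n: T² = 5 · 2.2296 = 11.1482.

T² ≈ 11.1482


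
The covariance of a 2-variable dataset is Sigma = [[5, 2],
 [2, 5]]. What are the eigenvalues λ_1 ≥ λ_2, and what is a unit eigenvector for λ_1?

Step 1 — characteristic polynomial of 2×2 Sigma:
  det(Sigma - λI) = λ² - trace · λ + det = 0.
  trace = 5 + 5 = 10, det = 5·5 - (2)² = 21.
Step 2 — discriminant:
  Δ = trace² - 4·det = 100 - 84 = 16.
Step 3 — eigenvalues:
  λ = (trace ± √Δ)/2 = (10 ± 4)/2,
  λ_1 = 7,  λ_2 = 3.

Step 4 — unit eigenvector for λ_1: solve (Sigma - λ_1 I)v = 0. First row:
  (5 - 7)·v_x + (2)·v_y = 0, i.e. (-2)·v_x + (2)·v_y = 0,
  so v ∝ (b, λ_1 - a) = (2, 2) = u.
  ||u|| = √((2)² + (2)²) = √(8) ≈ 2.8284,
  v_1 = u/||u|| ≈ (0.7071, 0.7071) (||v_1|| = 1).

λ_1 = 7,  λ_2 = 3;  v_1 ≈ (0.7071, 0.7071)


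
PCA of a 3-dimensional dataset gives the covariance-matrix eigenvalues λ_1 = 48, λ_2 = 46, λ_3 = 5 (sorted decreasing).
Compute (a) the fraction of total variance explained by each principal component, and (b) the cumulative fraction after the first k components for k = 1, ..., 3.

Step 1 — total variance = trace(Sigma) = Σ λ_i = 48 + 46 + 5 = 99.

Step 2 — fraction explained by component i = λ_i / Σ λ:
  PC1: 48/99 = 0.4848
  PC2: 46/99 = 0.4646
  PC3: 5/99 = 0.0505

Step 3 — cumulative fraction after k components = (λ_1 + ... + λ_k) / Σ λ:
  k = 1: 48/99 = 0.4848
  k = 2: (48 + 46)/99 = 94/99 = 0.9495
  k = 3: (48 + 46 + 5)/99 = 99/99 = 1

Summary (fraction, with percent):

explained: PC1 0.4848 (48.48%), PC2 0.4646 (46.46%), PC3 0.0505 (5.05%);  cumulative: 0.4848, 0.9495, 1
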